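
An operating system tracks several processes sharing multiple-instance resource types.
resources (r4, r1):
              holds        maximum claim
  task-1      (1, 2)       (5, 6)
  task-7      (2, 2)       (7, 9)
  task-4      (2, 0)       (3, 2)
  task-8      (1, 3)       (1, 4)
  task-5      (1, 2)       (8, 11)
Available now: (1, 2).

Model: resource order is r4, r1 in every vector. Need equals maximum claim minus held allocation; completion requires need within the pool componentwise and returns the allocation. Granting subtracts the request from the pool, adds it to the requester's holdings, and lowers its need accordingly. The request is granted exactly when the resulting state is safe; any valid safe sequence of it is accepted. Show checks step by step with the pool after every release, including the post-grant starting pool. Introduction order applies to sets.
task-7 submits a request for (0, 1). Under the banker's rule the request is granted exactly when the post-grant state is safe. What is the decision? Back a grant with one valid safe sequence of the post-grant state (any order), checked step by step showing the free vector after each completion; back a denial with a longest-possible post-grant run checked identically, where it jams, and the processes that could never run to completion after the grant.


GRANT: granting preserves safety; a valid post-grant sequence is task-8, task-4, task-1, task-7, task-5.
Key observation: post-grant, (1, 1) remains, and an order beginning with task-8 completes everyone.
Verifying the post-grant state step by step:
  pool = (1, 1)
  task-8 needs (0, 1) <= (1, 1) -> finishes; pool += (1, 3) = (2, 4)
  task-4 needs (1, 2) <= (2, 4) -> finishes; pool += (2, 0) = (4, 4)
  task-1 needs (4, 4) <= (4, 4) -> finishes; pool += (1, 2) = (5, 6)
  task-7 needs (5, 6) <= (5, 6) -> finishes; pool += (2, 3) = (7, 9)
  task-5 needs (7, 9) <= (7, 9) -> finishes; pool += (1, 2) = (8, 11)


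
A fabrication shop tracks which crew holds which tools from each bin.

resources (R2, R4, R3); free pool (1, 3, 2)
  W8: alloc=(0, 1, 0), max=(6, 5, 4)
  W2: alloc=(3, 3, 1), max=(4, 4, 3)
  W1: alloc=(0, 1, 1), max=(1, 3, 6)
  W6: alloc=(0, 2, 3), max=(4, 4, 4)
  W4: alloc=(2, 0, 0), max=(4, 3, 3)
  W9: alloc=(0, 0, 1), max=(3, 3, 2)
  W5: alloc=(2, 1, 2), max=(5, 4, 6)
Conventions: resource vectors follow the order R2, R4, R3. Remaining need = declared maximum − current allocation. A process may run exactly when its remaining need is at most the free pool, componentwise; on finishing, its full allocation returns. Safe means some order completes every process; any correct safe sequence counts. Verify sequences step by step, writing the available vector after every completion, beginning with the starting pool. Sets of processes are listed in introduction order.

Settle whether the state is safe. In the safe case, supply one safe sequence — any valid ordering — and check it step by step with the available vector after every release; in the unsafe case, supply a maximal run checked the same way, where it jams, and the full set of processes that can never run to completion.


SAFE. One safe sequence: W2, W6, W5, W4, W8, W9, W1.
Key observation: the order's first zero-slack moment is W2 ((1, 1, 2) needed, (1, 3, 2) free — a requested resource with nothing to spare).
Step-by-step check:
  pool = (1, 3, 2)
  W2 needs (1, 1, 2) <= (1, 3, 2) -> finishes; pool += (3, 3, 1) = (4, 6, 3)
  W6 needs (4, 2, 1) <= (4, 6, 3) -> finishes; pool += (0, 2, 3) = (4, 8, 6)
  W5 needs (3, 3, 4) <= (4, 8, 6) -> finishes; pool += (2, 1, 2) = (6, 9, 8)
  W4 needs (2, 3, 3) <= (6, 9, 8) -> finishes; pool += (2, 0, 0) = (8, 9, 8)
  W8 needs (6, 4, 4) <= (8, 9, 8) -> finishes; pool += (0, 1, 0) = (8, 10, 8)
  W9 needs (3, 3, 1) <= (8, 10, 8) -> finishes; pool += (0, 0, 1) = (8, 10, 9)
  W1 needs (1, 2, 5) <= (8, 10, 9) -> finishes; pool += (0, 1, 1) = (8, 11, 10)


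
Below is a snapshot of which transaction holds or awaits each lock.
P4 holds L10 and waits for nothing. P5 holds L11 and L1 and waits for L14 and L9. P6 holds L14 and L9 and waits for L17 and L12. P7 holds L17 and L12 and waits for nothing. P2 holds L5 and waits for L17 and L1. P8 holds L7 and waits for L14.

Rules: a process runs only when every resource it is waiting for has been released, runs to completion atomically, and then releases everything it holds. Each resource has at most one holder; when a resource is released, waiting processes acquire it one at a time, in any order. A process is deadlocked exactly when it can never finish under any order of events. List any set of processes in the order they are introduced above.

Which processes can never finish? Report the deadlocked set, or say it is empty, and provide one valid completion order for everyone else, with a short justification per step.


Nothing here is deadlocked.
Key observation: the wait graph is acyclic; completion cascades from the unblocked processes through everyone else.
One completion order for the rest: P7, P6, P4, P5, P8, P2.
Check, step by step:
  P7: no waits; runs immediately, freeing L17 and L12
  P6: everything it awaited (L17 and L12) is free; runs, freeing L14 and L9
  P4: no waits; runs immediately, freeing L10
  P5: everything it awaited (L14 and L9) is free; runs, freeing L11 and L1
  P8: everything it awaited (L14) is free; runs, freeing L7
  P2: everything it awaited (L17 and L1) is free; runs, freeing L5


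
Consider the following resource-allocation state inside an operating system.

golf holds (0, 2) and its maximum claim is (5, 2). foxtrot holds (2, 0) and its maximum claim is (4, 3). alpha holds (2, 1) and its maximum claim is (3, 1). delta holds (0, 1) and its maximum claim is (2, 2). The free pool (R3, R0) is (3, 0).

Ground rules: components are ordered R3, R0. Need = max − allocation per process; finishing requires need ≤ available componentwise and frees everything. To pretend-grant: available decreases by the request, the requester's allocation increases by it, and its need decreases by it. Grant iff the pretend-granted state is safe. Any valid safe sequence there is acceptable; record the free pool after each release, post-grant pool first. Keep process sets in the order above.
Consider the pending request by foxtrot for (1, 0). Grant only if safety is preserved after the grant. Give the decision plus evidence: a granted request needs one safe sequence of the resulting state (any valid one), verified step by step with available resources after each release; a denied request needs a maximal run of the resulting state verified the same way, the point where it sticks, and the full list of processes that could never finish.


DENY: after the grant no complete ordering would exist.
Key observation: after alpha, delta the pool peaks at (4, 2), and each blocked process is short somewhere: golf on R3; foxtrot on R0.
On the post-grant state, alpha, delta is a maximal run — nothing extends it. Verifying each step:
  pool = (2, 0)
  alpha: need (1, 0) fits (2, 0); releases (2, 1), pool now (4, 1)
  delta: need (2, 1) fits (4, 1); releases (0, 1), pool now (4, 2)
  blocked: golf wants (5, 0), pool (4, 2) — not enough R3
  blocked: foxtrot wants (1, 3), pool (4, 2) — not enough R0
Post-grant, the permanently blocked set is golf and foxtrot.


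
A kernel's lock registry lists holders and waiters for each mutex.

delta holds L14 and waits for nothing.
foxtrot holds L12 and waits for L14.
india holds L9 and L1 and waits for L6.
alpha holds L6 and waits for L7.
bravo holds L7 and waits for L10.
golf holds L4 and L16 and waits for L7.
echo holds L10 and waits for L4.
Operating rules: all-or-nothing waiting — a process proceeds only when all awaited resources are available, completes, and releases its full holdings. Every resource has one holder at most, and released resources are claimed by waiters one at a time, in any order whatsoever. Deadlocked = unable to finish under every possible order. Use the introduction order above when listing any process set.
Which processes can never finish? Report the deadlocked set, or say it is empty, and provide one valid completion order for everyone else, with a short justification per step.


Deadlocked: india, alpha, bravo, golf and echo.
Key observation: the knot is the closed ring of waits bravo -> echo -> golf -> bravo; india and alpha wait into the deadlock from upstream.
The rest can finish in the order delta, foxtrot.
Verifying each step:
  run delta (it waits on nothing); releases L14
  run foxtrot (all its waits — L14 — are resolved); releases L12


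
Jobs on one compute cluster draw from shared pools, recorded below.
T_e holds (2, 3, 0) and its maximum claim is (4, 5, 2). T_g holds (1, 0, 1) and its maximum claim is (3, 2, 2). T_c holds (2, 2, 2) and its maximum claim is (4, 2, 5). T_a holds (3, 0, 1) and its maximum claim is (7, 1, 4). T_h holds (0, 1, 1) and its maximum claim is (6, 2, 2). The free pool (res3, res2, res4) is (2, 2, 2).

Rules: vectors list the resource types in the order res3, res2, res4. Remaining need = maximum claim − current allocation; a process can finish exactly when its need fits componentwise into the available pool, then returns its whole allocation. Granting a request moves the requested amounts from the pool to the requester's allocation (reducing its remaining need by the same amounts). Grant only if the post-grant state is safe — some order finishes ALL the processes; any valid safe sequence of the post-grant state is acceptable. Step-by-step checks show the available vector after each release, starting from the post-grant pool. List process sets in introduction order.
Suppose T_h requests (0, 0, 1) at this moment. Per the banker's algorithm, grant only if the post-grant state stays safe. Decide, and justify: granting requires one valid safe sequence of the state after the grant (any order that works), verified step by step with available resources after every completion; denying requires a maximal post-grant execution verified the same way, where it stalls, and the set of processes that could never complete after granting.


DENY. Granting would leave the state unsafe.
Key observation: after T_g, T_e the pool peaks at (5, 5, 2), and each blocked process is short somewhere: T_c on res4; T_a on res4; T_h on res3.
On the post-grant state, T_g, T_e is a maximal run — nothing extends it. Step-by-step check:
  pool = (2, 2, 1)
  T_g needs (2, 2, 1) <= (2, 2, 1) -> finishes; pool += (1, 0, 1) = (3, 2, 2)
  T_e needs (2, 2, 2) <= (3, 2, 2) -> finishes; pool += (2, 3, 0) = (5, 5, 2)
  T_c cannot run: need (2, 0, 3) vs free (5, 5, 2) (insufficient res4)
  T_a cannot run: need (4, 1, 3) vs free (5, 5, 2) (insufficient res4)
  T_h cannot run: need (6, 1, 0) vs free (5, 5, 2) (insufficient res3)
Processes that could never finish after the grant: T_c, T_a and T_h.


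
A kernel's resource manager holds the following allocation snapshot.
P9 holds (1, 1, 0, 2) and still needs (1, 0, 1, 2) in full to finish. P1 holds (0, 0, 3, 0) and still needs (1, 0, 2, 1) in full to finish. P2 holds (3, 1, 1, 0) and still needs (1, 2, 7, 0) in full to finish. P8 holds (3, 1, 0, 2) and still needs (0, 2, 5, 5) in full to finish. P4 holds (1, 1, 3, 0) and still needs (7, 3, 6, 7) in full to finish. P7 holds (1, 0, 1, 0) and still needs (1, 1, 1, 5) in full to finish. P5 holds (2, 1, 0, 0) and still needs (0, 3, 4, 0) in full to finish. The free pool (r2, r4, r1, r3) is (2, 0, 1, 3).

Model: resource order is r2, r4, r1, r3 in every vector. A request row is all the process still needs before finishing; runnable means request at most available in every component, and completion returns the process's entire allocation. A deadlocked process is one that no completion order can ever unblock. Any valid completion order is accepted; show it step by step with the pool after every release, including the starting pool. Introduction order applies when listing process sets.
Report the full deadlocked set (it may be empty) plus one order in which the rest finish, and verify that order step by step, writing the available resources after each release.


The deadlocked set is P2, P8, P4 and P5.
Key observation: no order helps: past P9, P7, P1, the free pool tops out at (4, 1, 5, 5), below what each blocked process needs in r4.
One completion order for the rest: P9, P7, P1. Verifying each step:
  pool = (2, 0, 1, 3)
  P9 needs (1, 0, 1, 2) <= (2, 0, 1, 3) -> finishes; pool += (1, 1, 0, 2) = (3, 1, 1, 5)
  P7 needs (1, 1, 1, 5) <= (3, 1, 1, 5) -> finishes; pool += (1, 0, 1, 0) = (4, 1, 2, 5)
  P1 needs (1, 0, 2, 1) <= (4, 1, 2, 5) -> finishes; pool += (0, 0, 3, 0) = (4, 1, 5, 5)
The blocked processes can never fit:
  P2 cannot run: need (1, 2, 7, 0) vs free (4, 1, 5, 5) (insufficient r4 and r1)
  P8 cannot run: need (0, 2, 5, 5) vs free (4, 1, 5, 5) (insufficient r4)
  P4 cannot run: need (7, 3, 6, 7) vs free (4, 1, 5, 5) (insufficient r2, r4, r1 and r3)
  P5 cannot run: need (0, 3, 4, 0) vs free (4, 1, 5, 5) (insufficient r4)


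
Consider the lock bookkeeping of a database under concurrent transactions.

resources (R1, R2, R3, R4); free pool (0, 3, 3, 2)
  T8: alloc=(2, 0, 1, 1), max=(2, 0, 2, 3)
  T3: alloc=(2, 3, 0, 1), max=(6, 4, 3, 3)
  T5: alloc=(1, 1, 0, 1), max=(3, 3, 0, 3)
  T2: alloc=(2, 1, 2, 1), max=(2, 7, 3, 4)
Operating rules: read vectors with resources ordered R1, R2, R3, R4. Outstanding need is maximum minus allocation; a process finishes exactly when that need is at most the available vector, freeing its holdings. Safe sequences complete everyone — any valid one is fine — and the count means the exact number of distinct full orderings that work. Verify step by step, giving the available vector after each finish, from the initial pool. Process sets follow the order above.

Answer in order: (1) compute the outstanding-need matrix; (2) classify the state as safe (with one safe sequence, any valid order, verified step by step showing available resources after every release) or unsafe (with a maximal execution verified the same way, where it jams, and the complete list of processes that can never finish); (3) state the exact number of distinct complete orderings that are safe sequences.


(1) Need matrix, components ordered R1, R2, R3, R4:
  T8: (0, 0, 1, 2)
  T3: (4, 1, 3, 2)
  T5: (2, 2, 0, 2)
  T2: (0, 6, 1, 3)
(2) UNSAFE.
Key observation: after T8, T5 the pool peaks at (3, 4, 4, 4), and each blocked process is short somewhere: T3 on R1; T2 on R2.
A maximal execution: T8, T5 — then nothing else fits. Step-by-step check:
  pool = (0, 3, 3, 2)
  T8 needs (0, 0, 1, 2) <= (0, 3, 3, 2) -> finishes; pool += (2, 0, 1, 1) = (2, 3, 4, 3)
  T5 needs (2, 2, 0, 2) <= (2, 3, 4, 3) -> finishes; pool += (1, 1, 0, 1) = (3, 4, 4, 4)
  blocked: T3 wants (4, 1, 3, 2), pool (3, 4, 4, 4) — not enough R1
  blocked: T2 wants (0, 6, 1, 3), pool (3, 4, 4, 4) — not enough R2
Never able to finish: T3 and T2.
(3) Exactly 0 of the possible complete orderings are safe sequences.


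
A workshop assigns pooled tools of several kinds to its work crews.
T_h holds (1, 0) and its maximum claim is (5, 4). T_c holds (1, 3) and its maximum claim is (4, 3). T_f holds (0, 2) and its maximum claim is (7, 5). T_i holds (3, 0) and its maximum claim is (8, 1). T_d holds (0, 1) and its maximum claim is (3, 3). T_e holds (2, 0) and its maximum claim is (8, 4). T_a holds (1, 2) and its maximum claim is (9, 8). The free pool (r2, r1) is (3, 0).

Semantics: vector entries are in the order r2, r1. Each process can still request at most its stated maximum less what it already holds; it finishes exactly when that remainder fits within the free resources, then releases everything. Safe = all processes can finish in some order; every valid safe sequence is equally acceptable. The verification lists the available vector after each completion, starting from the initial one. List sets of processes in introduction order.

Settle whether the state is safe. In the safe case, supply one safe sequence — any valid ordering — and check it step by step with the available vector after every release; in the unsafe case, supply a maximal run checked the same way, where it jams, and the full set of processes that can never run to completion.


SAFE, for example via the order T_c, T_d, T_h, T_i, T_f, T_a, T_e.
Key observation: T_c marks the first exact bind of the order: its need (3, 0) fits the free (3, 0) with zero slack on a requested resource.
Walking it through:
  pool = (3, 0)
  T_c needs (3, 0) <= (3, 0) -> finishes; pool += (1, 3) = (4, 3)
  T_d needs (3, 2) <= (4, 3) -> finishes; pool += (0, 1) = (4, 4)
  T_h needs (4, 4) <= (4, 4) -> finishes; pool += (1, 0) = (5, 4)
  T_i needs (5, 1) <= (5, 4) -> finishes; pool += (3, 0) = (8, 4)
  T_f needs (7, 3) <= (8, 4) -> finishes; pool += (0, 2) = (8, 6)
  T_a needs (8, 6) <= (8, 6) -> finishes; pool += (1, 2) = (9, 8)
  T_e needs (6, 4) <= (9, 8) -> finishes; pool += (2, 0) = (11, 8)


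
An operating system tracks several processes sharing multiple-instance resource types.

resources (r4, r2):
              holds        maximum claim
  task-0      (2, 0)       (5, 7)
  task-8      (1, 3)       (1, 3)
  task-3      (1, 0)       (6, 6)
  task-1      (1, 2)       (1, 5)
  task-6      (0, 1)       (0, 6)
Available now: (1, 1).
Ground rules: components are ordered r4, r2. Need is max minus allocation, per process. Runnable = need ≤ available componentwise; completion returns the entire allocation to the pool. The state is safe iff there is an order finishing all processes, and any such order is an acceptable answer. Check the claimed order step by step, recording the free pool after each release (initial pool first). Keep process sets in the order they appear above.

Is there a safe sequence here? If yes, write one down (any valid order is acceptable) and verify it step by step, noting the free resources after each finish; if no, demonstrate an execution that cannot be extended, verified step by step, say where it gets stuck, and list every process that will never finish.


SAFE, for example via the order task-8, task-1, task-6, task-0, task-3.
Key observation: task-0 is the earliest step where a requested resource binds exactly: need (3, 7), pool (3, 7) at its turn.
Check, step by step:
  pool = (1, 1)
  task-8 needs (0, 0) <= (1, 1) -> finishes; pool += (1, 3) = (2, 4)
  task-1 needs (0, 3) <= (2, 4) -> finishes; pool += (1, 2) = (3, 6)
  task-6 needs (0, 5) <= (3, 6) -> finishes; pool += (0, 1) = (3, 7)
  task-0 needs (3, 7) <= (3, 7) -> finishes; pool += (2, 0) = (5, 7)
  task-3 needs (5, 6) <= (5, 7) -> finishes; pool += (1, 0) = (6, 7)


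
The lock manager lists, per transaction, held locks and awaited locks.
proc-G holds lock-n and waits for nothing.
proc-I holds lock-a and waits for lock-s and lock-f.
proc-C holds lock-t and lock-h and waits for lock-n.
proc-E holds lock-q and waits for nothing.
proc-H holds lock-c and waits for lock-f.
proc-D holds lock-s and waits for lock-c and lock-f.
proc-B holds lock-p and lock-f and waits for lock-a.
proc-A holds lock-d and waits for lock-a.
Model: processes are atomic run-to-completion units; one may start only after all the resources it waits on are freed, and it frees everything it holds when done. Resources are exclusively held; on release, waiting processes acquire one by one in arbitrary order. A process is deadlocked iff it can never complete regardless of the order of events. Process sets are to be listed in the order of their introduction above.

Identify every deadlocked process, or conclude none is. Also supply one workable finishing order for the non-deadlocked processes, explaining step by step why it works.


The deadlocked set is proc-I, proc-H, proc-D, proc-B and proc-A.
Key observation: the cycle proc-I -> proc-D -> proc-H -> proc-B -> proc-I can never break — each member waits on the next; proc-A waits into the deadlock from upstream.
One completion order for the rest: proc-G, proc-C, proc-E.
Walking it through:
  proc-G waits on nothing -> runs at once and releases lock-n
  proc-C waits on lock-n — all released -> runs and releases lock-t and lock-h
  proc-E waits on nothing -> runs at once and releases lock-q


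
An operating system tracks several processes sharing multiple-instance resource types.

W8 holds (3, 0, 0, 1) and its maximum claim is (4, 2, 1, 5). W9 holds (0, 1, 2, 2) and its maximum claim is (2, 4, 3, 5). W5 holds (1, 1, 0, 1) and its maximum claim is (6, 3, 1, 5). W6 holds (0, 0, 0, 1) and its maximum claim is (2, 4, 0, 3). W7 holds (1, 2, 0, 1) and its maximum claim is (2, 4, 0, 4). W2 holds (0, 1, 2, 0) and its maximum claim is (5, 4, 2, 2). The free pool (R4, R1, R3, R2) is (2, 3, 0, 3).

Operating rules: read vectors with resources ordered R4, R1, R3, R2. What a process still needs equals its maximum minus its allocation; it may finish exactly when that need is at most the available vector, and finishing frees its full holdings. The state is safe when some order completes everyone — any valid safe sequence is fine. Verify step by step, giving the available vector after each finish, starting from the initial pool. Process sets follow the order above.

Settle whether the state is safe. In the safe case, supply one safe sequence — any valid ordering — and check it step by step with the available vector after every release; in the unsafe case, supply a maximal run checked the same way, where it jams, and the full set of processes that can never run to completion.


The state is UNSAFE.
Key observation: after W7, W6 the pool peaks at (3, 5, 0, 5), and each blocked process is short somewhere: W8 on R3; W9 on R3; W5 on R4, R3; W2 on R4.
The run W7, W6 cannot be extended any further. Check, step by step:
  pool = (2, 3, 0, 3)
  W7: need (1, 2, 0, 3) fits (2, 3, 0, 3); releases (1, 2, 0, 1), pool now (3, 5, 0, 4)
  W6: need (2, 4, 0, 2) fits (3, 5, 0, 4); releases (0, 0, 0, 1), pool now (3, 5, 0, 5)
  blocked: W8 wants (1, 2, 1, 4), pool (3, 5, 0, 5) — not enough R3
  blocked: W9 wants (2, 3, 1, 3), pool (3, 5, 0, 5) — not enough R3
  blocked: W5 wants (5, 2, 1, 4), pool (3, 5, 0, 5) — not enough R4 and R3
  blocked: W2 wants (5, 3, 0, 2), pool (3, 5, 0, 5) — not enough R4
Permanently blocked: W8, W9, W5 and W2.


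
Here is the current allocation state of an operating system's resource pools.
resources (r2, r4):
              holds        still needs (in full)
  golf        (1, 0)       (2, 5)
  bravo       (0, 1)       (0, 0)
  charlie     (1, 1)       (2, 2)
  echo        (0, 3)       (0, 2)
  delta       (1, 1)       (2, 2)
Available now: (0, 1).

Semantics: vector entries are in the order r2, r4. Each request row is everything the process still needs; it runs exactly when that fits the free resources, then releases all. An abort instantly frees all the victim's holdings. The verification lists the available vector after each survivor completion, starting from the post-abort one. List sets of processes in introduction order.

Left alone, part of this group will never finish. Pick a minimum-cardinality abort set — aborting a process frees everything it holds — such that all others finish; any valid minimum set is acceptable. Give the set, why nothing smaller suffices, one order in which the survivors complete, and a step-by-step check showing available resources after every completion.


Abort charlie and delta.
Key observation: before aborting charlie and delta, golf was permanently blocked — no order could ever run it; afterwards it completes at step 2.
No one abort is enough; case by case: golf alone leaves charlie blocked (short on r2); bravo alone leaves golf blocked (short on r2); charlie alone leaves golf blocked (short on r2); echo alone leaves golf blocked (short on r2); delta alone leaves golf blocked (short on r2).
One survivor order: echo, golf, bravo. Verifying each step (post-abort pool first):
  pool = (2, 3)
  echo needs (0, 2) <= (2, 3) -> finishes; pool += (0, 3) = (2, 6)
  golf needs (2, 5) <= (2, 6) -> finishes; pool += (1, 0) = (3, 6)
  bravo needs (0, 0) <= (3, 6) -> finishes; pool += (0, 1) = (3, 7)


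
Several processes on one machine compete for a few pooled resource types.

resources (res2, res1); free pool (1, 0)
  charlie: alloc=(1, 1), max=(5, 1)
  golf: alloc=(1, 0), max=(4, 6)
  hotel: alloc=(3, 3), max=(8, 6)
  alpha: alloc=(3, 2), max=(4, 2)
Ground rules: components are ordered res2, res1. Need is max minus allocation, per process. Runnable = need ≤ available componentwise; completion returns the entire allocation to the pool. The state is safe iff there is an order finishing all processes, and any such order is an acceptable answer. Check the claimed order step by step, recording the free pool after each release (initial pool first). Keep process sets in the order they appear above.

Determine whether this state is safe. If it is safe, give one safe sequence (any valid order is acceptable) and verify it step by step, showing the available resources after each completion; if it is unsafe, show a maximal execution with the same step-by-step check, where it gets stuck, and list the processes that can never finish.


The state is SAFE; one workable sequence: alpha, charlie, hotel, golf.
Key observation: alpha is the earliest step where a requested resource binds exactly: need (1, 0), pool (1, 0) at its turn.
Step-by-step check:
  pool = (1, 0)
  alpha needs (1, 0) <= (1, 0) -> finishes; pool += (3, 2) = (4, 2)
  charlie needs (4, 0) <= (4, 2) -> finishes; pool += (1, 1) = (5, 3)
  hotel needs (5, 3) <= (5, 3) -> finishes; pool += (3, 3) = (8, 6)
  golf needs (3, 6) <= (8, 6) -> finishes; pool += (1, 0) = (9, 6)


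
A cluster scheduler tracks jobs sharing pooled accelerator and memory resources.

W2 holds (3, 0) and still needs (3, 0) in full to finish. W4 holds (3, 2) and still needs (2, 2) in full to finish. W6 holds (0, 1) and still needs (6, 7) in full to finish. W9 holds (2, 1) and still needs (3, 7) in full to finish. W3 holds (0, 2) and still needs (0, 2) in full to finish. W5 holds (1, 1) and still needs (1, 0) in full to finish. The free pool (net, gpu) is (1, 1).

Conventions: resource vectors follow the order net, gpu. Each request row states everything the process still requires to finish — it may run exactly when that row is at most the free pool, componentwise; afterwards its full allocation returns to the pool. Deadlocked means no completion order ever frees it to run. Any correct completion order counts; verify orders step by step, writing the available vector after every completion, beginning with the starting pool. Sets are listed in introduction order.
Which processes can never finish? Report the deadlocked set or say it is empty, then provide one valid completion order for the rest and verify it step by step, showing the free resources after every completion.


Deadlocked set: W6 and W9.
Key observation: the wall is gpu: completing W5, W4, W3, W2 brings the pool only to (8, 6), and all the rest need more.
The rest can finish in the order W5, W4, W3, W2. Verifying each step:
  pool = (1, 1)
  W5 needs (1, 0) <= (1, 1) -> finishes; pool += (1, 1) = (2, 2)
  W4 needs (2, 2) <= (2, 2) -> finishes; pool += (3, 2) = (5, 4)
  W3 needs (0, 2) <= (5, 4) -> finishes; pool += (0, 2) = (5, 6)
  W2 needs (3, 0) <= (5, 6) -> finishes; pool += (3, 0) = (8, 6)
The stuck group stays short no matter what:
  W6 cannot run: need (6, 7) vs free (8, 6) (insufficient gpu)
  W9 cannot run: need (3, 7) vs free (8, 6) (insufficient gpu)


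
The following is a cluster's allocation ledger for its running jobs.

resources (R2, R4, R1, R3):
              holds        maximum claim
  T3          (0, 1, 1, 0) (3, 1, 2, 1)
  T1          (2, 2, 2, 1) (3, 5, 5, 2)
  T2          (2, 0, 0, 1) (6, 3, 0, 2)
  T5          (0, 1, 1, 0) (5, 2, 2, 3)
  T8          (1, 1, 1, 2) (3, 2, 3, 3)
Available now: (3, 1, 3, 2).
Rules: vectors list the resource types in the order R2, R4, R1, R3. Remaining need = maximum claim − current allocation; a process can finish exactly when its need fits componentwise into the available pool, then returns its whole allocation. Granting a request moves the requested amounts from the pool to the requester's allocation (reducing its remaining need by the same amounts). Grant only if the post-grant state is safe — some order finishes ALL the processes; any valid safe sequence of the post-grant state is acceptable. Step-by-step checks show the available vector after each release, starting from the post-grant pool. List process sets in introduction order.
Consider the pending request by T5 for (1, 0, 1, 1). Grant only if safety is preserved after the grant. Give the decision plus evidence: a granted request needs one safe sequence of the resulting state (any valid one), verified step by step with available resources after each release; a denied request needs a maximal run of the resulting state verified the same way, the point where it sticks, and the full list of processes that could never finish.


GRANT: granting preserves safety; a valid post-grant sequence is T8, T3, T1, T2, T5.
Key observation: even at the reduced pool (2, 1, 2, 1), T8 fits immediately, so safety survives the grant.
Check on the post-grant state, step by step:
  pool = (2, 1, 2, 1)
  T8: need (2, 1, 2, 1) fits (2, 1, 2, 1); releases (1, 1, 1, 2), pool now (3, 2, 3, 3)
  T3: need (3, 0, 1, 1) fits (3, 2, 3, 3); releases (0, 1, 1, 0), pool now (3, 3, 4, 3)
  T1: need (1, 3, 3, 1) fits (3, 3, 4, 3); releases (2, 2, 2, 1), pool now (5, 5, 6, 4)
  T2: need (4, 3, 0, 1) fits (5, 5, 6, 4); releases (2, 0, 0, 1), pool now (7, 5, 6, 5)
  T5: need (4, 1, 0, 2) fits (7, 5, 6, 5); releases (1, 1, 2, 1), pool now (8, 6, 8, 6)


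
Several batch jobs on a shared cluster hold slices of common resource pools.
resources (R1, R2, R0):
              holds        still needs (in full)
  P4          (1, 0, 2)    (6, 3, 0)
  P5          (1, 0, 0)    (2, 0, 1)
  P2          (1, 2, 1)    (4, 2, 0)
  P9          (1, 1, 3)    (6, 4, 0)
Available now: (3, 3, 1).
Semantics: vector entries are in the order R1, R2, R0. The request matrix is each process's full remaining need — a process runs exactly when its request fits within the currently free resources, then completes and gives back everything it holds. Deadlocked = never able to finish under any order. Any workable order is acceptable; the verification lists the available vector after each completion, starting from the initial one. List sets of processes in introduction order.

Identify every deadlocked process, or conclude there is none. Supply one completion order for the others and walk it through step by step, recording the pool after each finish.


Deadlocked set: P4 and P9.
Key observation: R1 is the bottleneck — with P5, P2 done the pool holds (5, 5, 2), short of every remaining need.
A valid finishing order for the others: P5, P2. Check, step by step:
  pool = (3, 3, 1)
  P5: need (2, 0, 1) fits (3, 3, 1); releases (1, 0, 0), pool now (4, 3, 1)
  P2: need (4, 2, 0) fits (4, 3, 1); releases (1, 2, 1), pool now (5, 5, 2)
None of the blocked processes ever fits:
  P4 still needs (6, 3, 0) but only (5, 5, 2) is free — short on R1
  P9 still needs (6, 4, 0) but only (5, 5, 2) is free — short on R1


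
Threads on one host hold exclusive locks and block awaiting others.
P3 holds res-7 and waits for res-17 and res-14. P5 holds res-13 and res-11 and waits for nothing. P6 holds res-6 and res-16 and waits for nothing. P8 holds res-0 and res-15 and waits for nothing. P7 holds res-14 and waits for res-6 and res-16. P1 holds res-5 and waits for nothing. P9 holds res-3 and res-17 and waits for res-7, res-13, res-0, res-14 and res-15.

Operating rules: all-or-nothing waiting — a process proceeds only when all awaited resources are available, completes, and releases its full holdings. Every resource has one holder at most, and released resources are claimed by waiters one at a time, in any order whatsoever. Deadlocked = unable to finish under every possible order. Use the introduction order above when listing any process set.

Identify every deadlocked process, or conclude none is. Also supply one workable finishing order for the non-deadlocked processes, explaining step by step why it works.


Deadlocked set: P3 and P9.
Key observation: the cycle P3 -> P9 -> P3 can never break — each member waits on the next; no other process is dragged down with it.
The rest can finish in the order P5, P6, P1, P7, P8.
Walking it through:
  P5: no waits; runs immediately, freeing res-13 and res-11
  P6: no waits; runs immediately, freeing res-6 and res-16
  P1: no waits; runs immediately, freeing res-5
  run P7 (all its waits — res-6 and res-16 — are resolved); releases res-14
  P8: no waits; runs immediately, freeing res-0 and res-15


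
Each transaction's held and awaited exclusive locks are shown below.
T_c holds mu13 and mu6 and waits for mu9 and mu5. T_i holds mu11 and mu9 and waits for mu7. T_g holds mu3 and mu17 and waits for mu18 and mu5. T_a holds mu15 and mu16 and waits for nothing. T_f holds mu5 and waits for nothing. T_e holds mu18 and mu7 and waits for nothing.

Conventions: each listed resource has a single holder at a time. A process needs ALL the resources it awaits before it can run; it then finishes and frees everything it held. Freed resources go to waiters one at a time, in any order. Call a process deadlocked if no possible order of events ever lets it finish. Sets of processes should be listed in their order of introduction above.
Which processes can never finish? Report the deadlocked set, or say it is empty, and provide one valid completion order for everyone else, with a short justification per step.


Nothing here is deadlocked.
Key observation: the waits form no ring: some process can always run, and its releases unblock the others one by one.
The rest can finish in the order T_a, T_e, T_f, T_g, T_i, T_c.
Step-by-step check:
  T_a: no waits; runs immediately, freeing mu15 and mu16
  T_e: no waits; runs immediately, freeing mu18 and mu7
  T_f: no waits; runs immediately, freeing mu5
  T_g: everything it awaited (mu18 and mu5) is free; runs, freeing mu3 and mu17
  T_i: everything it awaited (mu7) is free; runs, freeing mu11 and mu9
  T_c: everything it awaited (mu9 and mu5) is free; runs, freeing mu13 and mu6


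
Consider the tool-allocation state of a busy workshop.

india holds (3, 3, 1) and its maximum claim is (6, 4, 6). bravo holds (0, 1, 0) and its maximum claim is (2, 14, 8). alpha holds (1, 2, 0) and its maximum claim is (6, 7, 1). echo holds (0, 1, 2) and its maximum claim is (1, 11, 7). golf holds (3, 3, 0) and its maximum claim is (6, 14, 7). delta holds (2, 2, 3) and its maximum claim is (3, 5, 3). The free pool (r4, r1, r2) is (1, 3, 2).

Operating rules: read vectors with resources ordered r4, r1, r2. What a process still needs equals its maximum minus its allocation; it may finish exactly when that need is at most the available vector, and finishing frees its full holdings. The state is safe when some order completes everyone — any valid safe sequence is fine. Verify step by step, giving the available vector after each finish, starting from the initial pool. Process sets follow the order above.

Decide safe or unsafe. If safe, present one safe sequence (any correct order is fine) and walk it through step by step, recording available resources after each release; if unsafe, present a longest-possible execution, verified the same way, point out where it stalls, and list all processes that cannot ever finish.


SAFE — a valid safe sequence is delta, india, alpha, echo, golf, bravo.
Key observation: delta marks the first exact bind of the order: its need (1, 3, 0) fits the free (1, 3, 2) with zero slack on a requested resource.
Verifying each step:
  pool = (1, 3, 2)
  delta: need (1, 3, 0) fits (1, 3, 2); releases (2, 2, 3), pool now (3, 5, 5)
  india: need (3, 1, 5) fits (3, 5, 5); releases (3, 3, 1), pool now (6, 8, 6)
  alpha: need (5, 5, 1) fits (6, 8, 6); releases (1, 2, 0), pool now (7, 10, 6)
  echo: need (1, 10, 5) fits (7, 10, 6); releases (0, 1, 2), pool now (7, 11, 8)
  golf: need (3, 11, 7) fits (7, 11, 8); releases (3, 3, 0), pool now (10, 14, 8)
  bravo: need (2, 13, 8) fits (10, 14, 8); releases (0, 1, 0), pool now (10, 15, 8)


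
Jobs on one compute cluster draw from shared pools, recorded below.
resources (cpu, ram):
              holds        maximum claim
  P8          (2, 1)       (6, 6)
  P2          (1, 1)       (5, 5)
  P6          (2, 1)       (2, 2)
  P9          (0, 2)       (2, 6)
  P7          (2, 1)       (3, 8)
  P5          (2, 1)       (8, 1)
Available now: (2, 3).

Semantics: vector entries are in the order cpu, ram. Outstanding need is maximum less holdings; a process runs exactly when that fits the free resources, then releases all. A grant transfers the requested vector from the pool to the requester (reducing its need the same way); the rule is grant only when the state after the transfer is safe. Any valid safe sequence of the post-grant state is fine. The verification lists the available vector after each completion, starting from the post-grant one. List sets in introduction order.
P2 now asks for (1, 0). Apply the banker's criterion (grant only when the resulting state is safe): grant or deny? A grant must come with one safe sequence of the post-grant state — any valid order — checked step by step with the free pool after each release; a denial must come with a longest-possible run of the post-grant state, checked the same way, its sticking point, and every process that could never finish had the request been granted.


GRANT. The post-grant state is safe; one safe sequence: P6, P2, P8, P9, P7, P5.
Key observation: with (1, 3) left after the transfer, P6 can run at once — the state stays safe.
Step-by-step check of the post-grant state:
  pool = (1, 3)
  P6: need (0, 1) fits (1, 3); releases (2, 1), pool now (3, 4)
  P2: need (3, 4) fits (3, 4); releases (2, 1), pool now (5, 5)
  P8: need (4, 5) fits (5, 5); releases (2, 1), pool now (7, 6)
  P9: need (2, 4) fits (7, 6); releases (0, 2), pool now (7, 8)
  P7: need (1, 7) fits (7, 8); releases (2, 1), pool now (9, 9)
  P5: need (6, 0) fits (9, 9); releases (2, 1), pool now (11, 10)


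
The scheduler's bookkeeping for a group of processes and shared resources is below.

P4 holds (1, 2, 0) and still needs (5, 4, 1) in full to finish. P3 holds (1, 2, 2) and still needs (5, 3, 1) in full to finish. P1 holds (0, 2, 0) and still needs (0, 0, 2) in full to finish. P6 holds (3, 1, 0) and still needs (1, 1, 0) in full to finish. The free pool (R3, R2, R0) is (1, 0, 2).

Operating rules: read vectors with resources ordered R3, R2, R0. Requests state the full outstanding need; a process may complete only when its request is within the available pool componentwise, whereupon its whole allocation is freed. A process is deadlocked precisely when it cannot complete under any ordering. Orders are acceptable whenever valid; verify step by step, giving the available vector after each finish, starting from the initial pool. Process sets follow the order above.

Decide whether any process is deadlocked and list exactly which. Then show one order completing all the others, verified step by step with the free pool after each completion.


Deadlocked: P4 and P3.
Key observation: once P1, P6 finish, the pool peaks at (4, 3, 2) — and every remaining process still needs more R3 than that.
A valid finishing order for the others: P1, P6. Check, step by step:
  pool = (1, 0, 2)
  P1: need (0, 0, 2) fits (1, 0, 2); releases (0, 2, 0), pool now (1, 2, 2)
  P6: need (1, 1, 0) fits (1, 2, 2); releases (3, 1, 0), pool now (4, 3, 2)
None of the blocked processes ever fits:
  P4 still needs (5, 4, 1) but only (4, 3, 2) is free — short on R3 and R2
  P3 still needs (5, 3, 1) but only (4, 3, 2) is free — short on R3


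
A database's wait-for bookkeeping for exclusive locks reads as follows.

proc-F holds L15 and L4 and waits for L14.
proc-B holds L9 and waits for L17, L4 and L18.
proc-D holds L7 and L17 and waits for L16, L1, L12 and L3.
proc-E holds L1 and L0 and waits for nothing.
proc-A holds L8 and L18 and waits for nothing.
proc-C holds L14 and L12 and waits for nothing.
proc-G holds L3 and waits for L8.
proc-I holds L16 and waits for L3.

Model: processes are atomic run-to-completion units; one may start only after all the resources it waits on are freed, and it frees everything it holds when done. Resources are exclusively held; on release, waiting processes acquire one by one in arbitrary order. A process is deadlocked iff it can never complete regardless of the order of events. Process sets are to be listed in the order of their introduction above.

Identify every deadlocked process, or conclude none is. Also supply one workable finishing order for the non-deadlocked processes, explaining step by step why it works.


The deadlocked set is empty.
Key observation: no waiting chain loops back on itself — every chain ends at a process that waits on nothing, so everyone eventually runs.
One completion order for the rest: proc-E, proc-A, proc-G, proc-I, proc-C, proc-F, proc-D, proc-B.
Check, step by step:
  run proc-E (it waits on nothing); releases L1 and L0
  run proc-A (it waits on nothing); releases L8 and L18
  proc-G waits on L8 — all released -> runs and releases L3
  proc-I waits on L3 — all released -> runs and releases L16
  run proc-C (it waits on nothing); releases L14 and L12
  proc-F waits on L14 — all released -> runs and releases L15 and L4
  proc-D waits on L16, L1, L12 and L3 — all released -> runs and releases L7 and L17
  proc-B waits on L17, L4 and L18 — all released -> runs and releases L9
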